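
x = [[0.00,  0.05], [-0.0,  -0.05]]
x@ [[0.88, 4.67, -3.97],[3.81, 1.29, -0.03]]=[[0.19,0.06,-0.00],  [-0.19,-0.06,0.00]]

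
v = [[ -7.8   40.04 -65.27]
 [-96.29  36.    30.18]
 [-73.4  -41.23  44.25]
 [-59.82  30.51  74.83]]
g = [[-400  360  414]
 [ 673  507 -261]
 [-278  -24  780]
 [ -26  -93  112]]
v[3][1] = 30.51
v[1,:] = [-96.29, 36.0, 30.18]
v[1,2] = 30.18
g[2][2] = 780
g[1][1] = 507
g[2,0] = -278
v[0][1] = 40.04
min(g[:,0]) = -400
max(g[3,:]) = 112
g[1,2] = -261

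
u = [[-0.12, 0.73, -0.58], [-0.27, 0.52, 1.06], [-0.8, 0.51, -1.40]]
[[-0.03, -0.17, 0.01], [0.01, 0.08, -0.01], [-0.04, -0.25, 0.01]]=u @ [[-0.01, -0.01, 0.01], [-0.03, -0.13, 0.01], [0.02, 0.14, -0.01]]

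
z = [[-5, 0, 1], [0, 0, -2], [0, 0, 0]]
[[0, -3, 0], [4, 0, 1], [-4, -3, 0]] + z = [[-5, -3, 1], [4, 0, -1], [-4, -3, 0]]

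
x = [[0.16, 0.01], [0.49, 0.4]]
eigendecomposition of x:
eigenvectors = [[-0.47,-0.04], [0.88,-1.00]]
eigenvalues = [0.14, 0.42]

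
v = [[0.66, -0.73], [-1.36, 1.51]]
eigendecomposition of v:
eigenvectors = [[-0.74, 0.44], [-0.67, -0.9]]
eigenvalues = [0.0, 2.17]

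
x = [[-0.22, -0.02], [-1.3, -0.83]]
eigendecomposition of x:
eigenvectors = [[0.45, 0.03], [-0.89, 1.0]]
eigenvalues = [-0.18, -0.87]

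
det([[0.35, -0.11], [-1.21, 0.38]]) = -0.000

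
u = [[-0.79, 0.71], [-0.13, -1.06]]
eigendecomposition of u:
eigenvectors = [[(0.92+0j), 0.92-0.00j], [(-0.17+0.35j), -0.17-0.35j]]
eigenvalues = [(-0.92+0.27j), (-0.92-0.27j)]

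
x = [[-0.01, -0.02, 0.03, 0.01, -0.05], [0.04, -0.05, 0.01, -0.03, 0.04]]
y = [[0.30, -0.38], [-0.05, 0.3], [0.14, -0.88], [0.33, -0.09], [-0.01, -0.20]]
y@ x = [[-0.02,  0.01,  0.01,  0.01,  -0.03],[0.01,  -0.01,  0.0,  -0.01,  0.01],[-0.04,  0.04,  -0.0,  0.03,  -0.04],[-0.01,  -0.00,  0.01,  0.01,  -0.02],[-0.01,  0.01,  -0.00,  0.01,  -0.01]]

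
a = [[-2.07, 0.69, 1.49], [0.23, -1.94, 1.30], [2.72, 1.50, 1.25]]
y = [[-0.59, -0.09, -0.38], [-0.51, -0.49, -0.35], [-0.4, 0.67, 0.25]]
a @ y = [[0.27, 0.85, 0.92], [0.33, 1.8, 0.92], [-2.87, -0.14, -1.25]]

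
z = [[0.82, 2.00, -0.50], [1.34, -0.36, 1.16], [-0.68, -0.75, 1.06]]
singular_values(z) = [2.56, 1.81, 0.73]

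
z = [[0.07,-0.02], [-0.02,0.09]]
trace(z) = 0.16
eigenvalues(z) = [0.06, 0.1]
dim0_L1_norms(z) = [0.09, 0.11]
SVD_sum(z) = [[0.03, -0.05], [-0.05, 0.07]] + [[0.04,0.03], [0.03,0.02]]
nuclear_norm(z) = 0.16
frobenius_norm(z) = 0.12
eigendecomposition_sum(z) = [[0.04, 0.03], [0.03, 0.02]] + [[0.03, -0.05], [-0.05, 0.07]]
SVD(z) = [[-0.53, 0.85],[0.85, 0.53]] @ diag([0.10236067977499788, 0.05763932022500211]) @ [[-0.53, 0.85], [0.85, 0.53]]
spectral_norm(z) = 0.10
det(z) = 0.01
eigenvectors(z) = [[-0.85, 0.53], [-0.53, -0.85]]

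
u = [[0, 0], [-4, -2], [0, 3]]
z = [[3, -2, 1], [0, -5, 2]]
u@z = [[0, 0, 0], [-12, 18, -8], [0, -15, 6]]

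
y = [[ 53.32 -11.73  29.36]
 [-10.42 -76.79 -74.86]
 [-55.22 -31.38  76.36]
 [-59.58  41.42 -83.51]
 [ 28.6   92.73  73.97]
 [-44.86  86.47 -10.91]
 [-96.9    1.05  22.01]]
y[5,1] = 86.47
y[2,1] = -31.38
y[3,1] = 41.42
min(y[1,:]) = -76.79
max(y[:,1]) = 92.73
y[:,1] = [-11.73, -76.79, -31.38, 41.42, 92.73, 86.47, 1.05]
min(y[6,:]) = -96.9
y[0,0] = 53.32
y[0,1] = -11.73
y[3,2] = -83.51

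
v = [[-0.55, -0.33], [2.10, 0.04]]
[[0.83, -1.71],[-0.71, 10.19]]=v @[[-0.3, 4.91], [-2.03, -2.99]]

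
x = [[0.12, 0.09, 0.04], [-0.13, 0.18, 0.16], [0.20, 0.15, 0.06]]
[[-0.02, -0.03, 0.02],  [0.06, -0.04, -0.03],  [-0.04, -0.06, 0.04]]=x@[[-0.23, -0.09, 0.26], [-0.08, -0.25, -0.19], [0.25, -0.02, 0.21]]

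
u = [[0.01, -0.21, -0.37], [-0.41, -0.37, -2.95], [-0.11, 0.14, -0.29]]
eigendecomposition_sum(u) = [[-0.01-0.00j, 0.00+0.00j, (-0.01+0j)], [(-0-0j), 0j, -0.00+0.00j], [0.00+0.00j, -0.00-0.00j, 0.00-0.00j]] + [[(0.01-0.12j), -0.11+0.04j, -0.18-0.57j], [-0.20-0.32j, -0.19+0.29j, (-1.47-1.08j)], [-0.06+0.06j, (0.07+0.02j), (-0.15+0.36j)]] + [[0.01+0.12j, -0.11-0.04j, -0.18+0.57j], [(-0.2+0.32j), -0.19-0.29j, (-1.47+1.08j)], [(-0.06-0.06j), (0.07-0.02j), (-0.15-0.36j)]]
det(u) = -0.00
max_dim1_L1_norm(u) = 3.73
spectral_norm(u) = 3.04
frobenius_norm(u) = 3.05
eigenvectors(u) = [[-0.91+0.00j, -0.25-0.18j, (-0.25+0.18j)], [-0.37+0.00j, (-0.93+0j), -0.93-0.00j], [0.17+0.00j, (0.05+0.19j), (0.05-0.19j)]]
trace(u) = -0.65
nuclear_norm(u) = 3.30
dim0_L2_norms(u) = [0.42, 0.45, 2.99]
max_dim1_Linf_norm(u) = 2.95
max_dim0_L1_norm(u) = 3.61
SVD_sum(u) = [[-0.05, -0.05, -0.38],[-0.41, -0.37, -2.95],[-0.04, -0.04, -0.28]] + [[0.06, -0.16, 0.01], [-0.00, 0.0, -0.00], [-0.07, 0.18, -0.01]] + [[-0.0, -0.0, 0.0], [0.00, 0.0, -0.00], [-0.00, -0.00, 0.0]]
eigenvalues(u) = [(-0+0j), (-0.32+0.53j), (-0.32-0.53j)]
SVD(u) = [[0.13, -0.68, 0.73], [0.99, 0.02, -0.16], [0.09, 0.74, 0.67]] @ diag([3.0394423289757526, 0.2572658834345819, 0.0021433737597509337]) @ [[-0.14, -0.12, -0.98], [-0.37, 0.93, -0.07], [-0.92, -0.35, 0.17]]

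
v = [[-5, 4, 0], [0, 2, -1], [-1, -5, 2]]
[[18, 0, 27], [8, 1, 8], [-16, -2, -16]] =v@ [[-2, 0, -3], [2, 0, 3], [-4, -1, -2]]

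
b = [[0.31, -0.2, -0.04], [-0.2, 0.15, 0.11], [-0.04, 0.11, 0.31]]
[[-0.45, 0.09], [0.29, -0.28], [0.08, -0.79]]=b @ [[-0.34, 1.04], [1.79, 1.77], [-0.41, -3.04]]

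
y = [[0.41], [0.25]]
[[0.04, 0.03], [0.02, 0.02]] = y @ [[0.09,0.08]]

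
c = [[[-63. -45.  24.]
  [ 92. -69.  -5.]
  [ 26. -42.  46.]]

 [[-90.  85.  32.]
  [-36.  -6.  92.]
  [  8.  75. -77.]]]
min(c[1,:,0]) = -90.0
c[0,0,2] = 24.0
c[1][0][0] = -90.0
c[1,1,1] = -6.0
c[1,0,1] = 85.0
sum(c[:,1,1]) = -75.0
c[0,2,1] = -42.0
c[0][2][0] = 26.0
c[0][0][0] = -63.0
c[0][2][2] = 46.0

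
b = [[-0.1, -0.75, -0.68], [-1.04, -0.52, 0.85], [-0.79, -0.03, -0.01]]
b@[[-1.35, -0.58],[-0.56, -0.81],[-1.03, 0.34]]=[[1.26, 0.43], [0.82, 1.31], [1.09, 0.48]]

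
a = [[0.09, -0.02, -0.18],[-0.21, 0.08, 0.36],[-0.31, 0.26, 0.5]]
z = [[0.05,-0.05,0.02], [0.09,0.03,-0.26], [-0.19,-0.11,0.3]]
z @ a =[[0.01, 0.00, -0.02], [0.08, -0.07, -0.14], [-0.09, 0.07, 0.14]]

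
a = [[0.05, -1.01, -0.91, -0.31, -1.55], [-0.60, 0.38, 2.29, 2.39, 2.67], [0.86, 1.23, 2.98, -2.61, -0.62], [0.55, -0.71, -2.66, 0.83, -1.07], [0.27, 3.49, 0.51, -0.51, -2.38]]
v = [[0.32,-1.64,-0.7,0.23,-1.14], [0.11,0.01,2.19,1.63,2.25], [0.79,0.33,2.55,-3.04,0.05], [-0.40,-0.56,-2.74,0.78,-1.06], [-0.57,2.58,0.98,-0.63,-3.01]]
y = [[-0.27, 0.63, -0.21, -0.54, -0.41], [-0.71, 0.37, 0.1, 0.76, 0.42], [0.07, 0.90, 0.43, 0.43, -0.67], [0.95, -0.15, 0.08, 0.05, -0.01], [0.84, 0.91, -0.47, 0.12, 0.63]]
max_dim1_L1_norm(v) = 7.77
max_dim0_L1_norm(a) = 9.35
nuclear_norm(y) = 5.24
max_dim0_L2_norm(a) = 4.72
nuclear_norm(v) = 14.39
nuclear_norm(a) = 15.48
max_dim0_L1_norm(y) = 2.96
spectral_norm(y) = 1.59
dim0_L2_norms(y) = [1.48, 1.48, 0.68, 1.03, 1.09]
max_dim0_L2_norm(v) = 4.5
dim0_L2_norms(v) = [1.11, 3.13, 4.5, 3.6, 4.07]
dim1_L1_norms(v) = [4.03, 6.19, 6.76, 5.54, 7.77]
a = y + v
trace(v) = 0.65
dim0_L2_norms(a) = [1.22, 3.92, 4.72, 3.68, 4.09]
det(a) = 55.38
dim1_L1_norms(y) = [2.06, 2.36, 2.5, 1.24, 2.97]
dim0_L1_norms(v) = [2.19, 5.12, 9.16, 6.31, 7.51]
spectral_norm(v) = 5.26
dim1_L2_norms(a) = [2.09, 4.31, 4.28, 3.12, 4.29]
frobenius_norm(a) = 8.33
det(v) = 0.12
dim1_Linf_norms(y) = [0.63, 0.76, 0.9, 0.95, 0.91]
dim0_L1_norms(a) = [2.33, 6.82, 9.35, 6.65, 8.29]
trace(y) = 1.21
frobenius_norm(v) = 7.79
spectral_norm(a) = 5.57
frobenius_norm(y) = 2.67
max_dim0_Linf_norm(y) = 0.95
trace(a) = 1.86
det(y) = 0.00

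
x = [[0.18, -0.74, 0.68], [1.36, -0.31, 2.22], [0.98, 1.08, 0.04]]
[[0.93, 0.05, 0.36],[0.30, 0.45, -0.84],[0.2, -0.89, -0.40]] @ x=[[0.59, -0.31, 0.76], [-0.16, -1.27, 1.17], [-1.57, -0.3, -1.86]]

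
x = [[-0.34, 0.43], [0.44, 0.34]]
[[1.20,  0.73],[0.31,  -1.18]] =x @ [[-0.91, -2.48], [2.08, -0.27]]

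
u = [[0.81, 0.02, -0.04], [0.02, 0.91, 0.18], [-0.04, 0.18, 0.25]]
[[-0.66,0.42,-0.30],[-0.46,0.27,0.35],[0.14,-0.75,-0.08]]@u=[[-0.51, 0.32, 0.03],[-0.38, 0.3, 0.15],[0.10, -0.69, -0.16]]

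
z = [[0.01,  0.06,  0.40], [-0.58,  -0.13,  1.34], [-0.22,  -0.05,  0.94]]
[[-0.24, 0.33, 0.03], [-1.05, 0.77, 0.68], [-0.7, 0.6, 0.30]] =z @ [[0.03, 0.16, -0.99],[0.71, 0.69, 0.13],[-0.70, 0.71, 0.09]]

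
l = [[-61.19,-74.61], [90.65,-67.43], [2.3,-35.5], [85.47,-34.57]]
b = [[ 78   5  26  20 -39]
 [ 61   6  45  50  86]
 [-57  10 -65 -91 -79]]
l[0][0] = -61.19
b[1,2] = 45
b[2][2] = -65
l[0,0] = -61.19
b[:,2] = [26, 45, -65]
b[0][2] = 26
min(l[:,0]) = -61.19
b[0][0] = 78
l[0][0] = -61.19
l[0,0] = -61.19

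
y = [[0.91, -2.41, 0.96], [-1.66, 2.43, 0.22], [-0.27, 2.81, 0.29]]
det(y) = -4.79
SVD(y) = [[-0.56, 0.5, 0.66],[0.6, -0.31, 0.74],[0.57, 0.81, -0.13]] @ diag([4.7210103169260496, 1.0395635121251594, 0.9752790840245684]) @ [[-0.35, 0.93, -0.05], [0.72, 0.30, 0.62], [-0.60, -0.18, 0.78]]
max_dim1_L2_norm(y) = 2.95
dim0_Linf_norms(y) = [1.66, 2.81, 0.96]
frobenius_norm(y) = 4.93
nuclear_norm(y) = 6.74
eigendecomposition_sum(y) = [[1.01, -1.65, 0.18], [-1.74, 2.86, -0.32], [-1.57, 2.58, -0.28]] + [[-0.46, -0.64, 0.41], [-0.24, -0.33, 0.21], [0.38, 0.53, -0.34]] + [[0.37, -0.12, 0.37], [0.32, -0.1, 0.32], [0.91, -0.30, 0.92]]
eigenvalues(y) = [3.59, -1.13, 1.18]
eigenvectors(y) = [[0.39,-0.71,0.35], [-0.68,-0.37,0.31], [-0.61,0.59,0.88]]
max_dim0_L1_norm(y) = 7.65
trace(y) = 3.63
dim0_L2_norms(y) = [1.91, 4.43, 1.03]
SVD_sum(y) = [[0.92, -2.45, 0.13], [-1.00, 2.66, -0.14], [-0.95, 2.53, -0.13]] + [[0.38, 0.16, 0.33], [-0.23, -0.10, -0.20], [0.6, 0.26, 0.52]] + [[-0.39,-0.12,0.50], [-0.43,-0.13,0.56], [0.08,0.02,-0.1]]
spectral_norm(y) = 4.72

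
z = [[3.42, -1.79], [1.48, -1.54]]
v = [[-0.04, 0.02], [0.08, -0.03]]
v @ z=[[-0.11, 0.04], [0.23, -0.1]]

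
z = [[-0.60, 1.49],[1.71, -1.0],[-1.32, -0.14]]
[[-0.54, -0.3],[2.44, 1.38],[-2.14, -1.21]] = z @ [[1.59, 0.9],[0.28, 0.16]]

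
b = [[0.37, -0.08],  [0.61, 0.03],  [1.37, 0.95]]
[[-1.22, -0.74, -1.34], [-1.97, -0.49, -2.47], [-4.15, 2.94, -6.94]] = b @ [[-3.24, -1.02, -3.97], [0.3, 4.57, -1.58]]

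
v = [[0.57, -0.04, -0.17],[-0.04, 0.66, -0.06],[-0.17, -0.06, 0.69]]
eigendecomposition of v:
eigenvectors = [[0.77, 0.54, 0.33],[0.28, 0.18, -0.94],[0.57, -0.82, 0.02]]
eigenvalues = [0.43, 0.81, 0.68]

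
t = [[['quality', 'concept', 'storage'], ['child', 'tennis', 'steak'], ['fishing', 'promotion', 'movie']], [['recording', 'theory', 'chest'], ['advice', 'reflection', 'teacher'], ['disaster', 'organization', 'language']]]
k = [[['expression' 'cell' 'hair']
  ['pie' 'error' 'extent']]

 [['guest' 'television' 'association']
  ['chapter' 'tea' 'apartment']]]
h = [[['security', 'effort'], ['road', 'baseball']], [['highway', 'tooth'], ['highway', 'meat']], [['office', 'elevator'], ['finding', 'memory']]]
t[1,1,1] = 'reflection'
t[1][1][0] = 'advice'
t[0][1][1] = 'tennis'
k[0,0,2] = 'hair'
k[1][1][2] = 'apartment'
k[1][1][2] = 'apartment'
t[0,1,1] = 'tennis'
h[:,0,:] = [['security', 'effort'], ['highway', 'tooth'], ['office', 'elevator']]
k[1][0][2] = 'association'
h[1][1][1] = 'meat'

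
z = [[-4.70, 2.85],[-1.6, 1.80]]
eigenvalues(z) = [-3.9, 1.0]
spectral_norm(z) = 5.97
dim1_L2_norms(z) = [5.5, 2.41]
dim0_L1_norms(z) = [6.3, 4.65]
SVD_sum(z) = [[-4.56, 3.06],  [-1.94, 1.3]] + [[-0.14, -0.21], [0.34, 0.5]]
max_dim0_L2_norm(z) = 4.96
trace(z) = -2.90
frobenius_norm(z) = 6.00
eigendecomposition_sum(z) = [[-4.54,2.27], [-1.27,0.64]] + [[-0.16,0.58], [-0.33,1.16]]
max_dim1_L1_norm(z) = 7.55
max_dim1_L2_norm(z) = 5.5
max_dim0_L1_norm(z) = 6.3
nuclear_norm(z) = 6.62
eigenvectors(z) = [[-0.96, -0.45], [-0.27, -0.89]]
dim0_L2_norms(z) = [4.96, 3.37]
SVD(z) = [[-0.92, -0.39],[-0.39, 0.92]] @ diag([5.965322589536054, 0.6537785579008087]) @ [[0.83, -0.56], [0.56, 0.83]]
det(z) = -3.90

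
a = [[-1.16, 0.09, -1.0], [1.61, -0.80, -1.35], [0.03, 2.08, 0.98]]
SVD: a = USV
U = [[0.03, -0.73, 0.69], [0.69, 0.51, 0.51], [-0.72, 0.45, 0.52]]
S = [2.85, 1.81, 1.14]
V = [[0.37, -0.72, -0.59], [0.93, 0.26, 0.26], [0.04, 0.64, -0.77]]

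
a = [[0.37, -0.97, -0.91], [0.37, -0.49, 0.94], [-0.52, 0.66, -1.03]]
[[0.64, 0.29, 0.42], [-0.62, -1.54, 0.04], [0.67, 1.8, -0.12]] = a@[[0.19,-0.38,0.68], [0.07,0.64,0.02], [-0.7,-1.15,-0.21]]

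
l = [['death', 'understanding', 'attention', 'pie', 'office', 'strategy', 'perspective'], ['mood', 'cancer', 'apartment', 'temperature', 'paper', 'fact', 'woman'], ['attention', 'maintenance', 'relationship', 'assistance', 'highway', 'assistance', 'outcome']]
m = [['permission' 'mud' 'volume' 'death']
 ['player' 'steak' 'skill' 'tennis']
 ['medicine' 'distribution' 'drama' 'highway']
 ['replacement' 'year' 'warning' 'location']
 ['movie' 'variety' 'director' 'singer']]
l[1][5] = 'fact'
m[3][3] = 'location'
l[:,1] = ['understanding', 'cancer', 'maintenance']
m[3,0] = 'replacement'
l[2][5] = 'assistance'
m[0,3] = 'death'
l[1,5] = 'fact'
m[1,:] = ['player', 'steak', 'skill', 'tennis']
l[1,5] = 'fact'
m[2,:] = ['medicine', 'distribution', 'drama', 'highway']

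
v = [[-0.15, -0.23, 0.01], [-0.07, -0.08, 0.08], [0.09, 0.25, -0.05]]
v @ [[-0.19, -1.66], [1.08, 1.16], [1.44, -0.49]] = [[-0.21, -0.02], [0.04, -0.02], [0.18, 0.17]]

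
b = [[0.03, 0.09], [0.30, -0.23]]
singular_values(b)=[0.38, 0.09]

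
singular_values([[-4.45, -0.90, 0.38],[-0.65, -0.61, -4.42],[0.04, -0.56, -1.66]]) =[4.9, 4.48, 0.36]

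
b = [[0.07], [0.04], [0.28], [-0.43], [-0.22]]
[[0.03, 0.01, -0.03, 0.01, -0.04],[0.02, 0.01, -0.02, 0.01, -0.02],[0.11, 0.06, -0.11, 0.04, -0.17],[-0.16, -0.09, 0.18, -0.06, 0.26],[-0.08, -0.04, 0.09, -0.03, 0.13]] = b @ [[0.38, 0.2, -0.41, 0.14, -0.60]]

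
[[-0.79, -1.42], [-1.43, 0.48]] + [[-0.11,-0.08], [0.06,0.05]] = [[-0.90, -1.5], [-1.37, 0.53]]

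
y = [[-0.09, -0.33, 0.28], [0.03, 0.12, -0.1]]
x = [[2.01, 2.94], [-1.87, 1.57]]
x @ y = [[-0.09, -0.31, 0.27], [0.22, 0.81, -0.68]]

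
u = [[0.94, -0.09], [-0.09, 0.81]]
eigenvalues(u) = [0.99, 0.76]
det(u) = 0.75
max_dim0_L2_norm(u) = 0.94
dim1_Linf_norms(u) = [0.94, 0.81]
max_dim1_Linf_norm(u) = 0.94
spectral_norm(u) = 0.99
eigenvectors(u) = [[0.89,0.46], [-0.46,0.89]]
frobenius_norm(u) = 1.25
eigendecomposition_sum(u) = [[0.78,-0.40], [-0.4,0.20]] + [[0.16, 0.31],[0.31, 0.61]]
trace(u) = 1.75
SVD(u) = [[-0.89, 0.46], [0.46, 0.89]] @ diag([0.9860180165558726, 0.7639819834441275]) @ [[-0.89, 0.46], [0.46, 0.89]]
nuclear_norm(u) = 1.75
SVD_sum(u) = [[0.78, -0.40], [-0.40, 0.20]] + [[0.16,  0.31], [0.31,  0.61]]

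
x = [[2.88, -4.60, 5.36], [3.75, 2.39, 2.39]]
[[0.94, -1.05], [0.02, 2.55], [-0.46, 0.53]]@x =[[-1.23, -6.83, 2.53], [9.62, 6.00, 6.2], [0.66, 3.38, -1.2]]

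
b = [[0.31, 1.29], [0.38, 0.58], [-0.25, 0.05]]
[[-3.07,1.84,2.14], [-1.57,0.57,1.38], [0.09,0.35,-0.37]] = b@[[-0.79, -1.07, 1.73], [-2.19, 1.68, 1.24]]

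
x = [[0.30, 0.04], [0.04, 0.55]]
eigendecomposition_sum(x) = [[0.29, -0.04], [-0.04, 0.01]] + [[0.01,  0.08], [0.08,  0.54]]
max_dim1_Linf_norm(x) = 0.55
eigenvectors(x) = [[-0.99, -0.15], [0.15, -0.99]]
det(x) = 0.16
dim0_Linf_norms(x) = [0.3, 0.55]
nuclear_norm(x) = 0.85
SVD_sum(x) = [[0.01,  0.08],[0.08,  0.54]] + [[0.29, -0.04],[-0.04, 0.01]]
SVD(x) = [[0.15, 0.99], [0.99, -0.15]] @ diag([0.556244047484067, 0.29375595251593306]) @ [[0.15, 0.99], [0.99, -0.15]]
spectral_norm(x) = 0.56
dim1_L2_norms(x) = [0.3, 0.55]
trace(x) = 0.85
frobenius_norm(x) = 0.63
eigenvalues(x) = [0.29, 0.56]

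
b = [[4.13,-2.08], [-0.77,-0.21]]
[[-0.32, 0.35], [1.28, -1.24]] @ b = [[-1.59, 0.59], [6.24, -2.4]]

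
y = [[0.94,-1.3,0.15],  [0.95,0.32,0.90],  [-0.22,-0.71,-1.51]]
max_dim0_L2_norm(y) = 1.76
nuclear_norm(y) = 4.18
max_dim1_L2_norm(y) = 1.68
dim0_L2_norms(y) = [1.35, 1.52, 1.76]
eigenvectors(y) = [[(0.73+0j), (0.73-0j), (-0.29+0j)],  [0.27-0.58j, (0.27+0.58j), (-0.36+0j)],  [(-0.05+0.24j), (-0.05-0.24j), (0.89+0j)]]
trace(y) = -0.25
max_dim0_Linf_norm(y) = 1.51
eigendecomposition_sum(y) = [[(0.49+0.4j), -0.74+0.41j, (-0.14+0.3j)], [(0.5-0.23j), (0.05+0.73j), (0.18+0.22j)], [-0.16+0.13j, -0.08-0.27j, (-0.09-0.07j)]] + [[0.49-0.40j, (-0.74-0.41j), (-0.14-0.3j)], [0.50+0.23j, (0.05-0.73j), (0.18-0.22j)], [-0.16-0.13j, (-0.08+0.27j), -0.09+0.07j]] + [[(-0.04-0j), 0.18-0.00j, 0.43-0.00j], [(-0.04-0j), 0.22-0.00j, (0.54-0j)], [0.11+0.00j, -0.55+0.00j, -1.34+0.00j]]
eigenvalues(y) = [(0.45+1.07j), (0.45-1.07j), (-1.15+0j)]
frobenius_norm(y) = 2.69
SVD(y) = [[0.02, -0.95, 0.31], [-0.60, -0.26, -0.76], [0.80, -0.18, -0.57]] @ diag([2.0469488860290133, 1.6888290898320353, 0.4488391285546312]) @ [[-0.36,-0.38,-0.85], [-0.65,0.76,-0.06], [-0.67,-0.53,0.52]]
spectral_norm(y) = 2.05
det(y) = -1.55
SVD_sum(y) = [[-0.01, -0.01, -0.03], [0.44, 0.47, 1.05], [-0.59, -0.62, -1.4]] + [[1.04,  -1.21,  0.10], [0.28,  -0.33,  0.03], [0.19,  -0.22,  0.02]] + [[-0.09, -0.07, 0.07], [0.23, 0.18, -0.18], [0.17, 0.14, -0.13]]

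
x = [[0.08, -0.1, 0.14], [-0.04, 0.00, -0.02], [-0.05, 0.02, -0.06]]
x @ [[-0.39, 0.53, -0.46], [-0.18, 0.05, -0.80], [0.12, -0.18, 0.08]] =[[0.00,0.01,0.05], [0.01,-0.02,0.02], [0.01,-0.01,0.00]]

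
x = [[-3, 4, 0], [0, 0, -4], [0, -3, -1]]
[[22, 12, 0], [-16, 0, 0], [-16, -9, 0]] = x @[[-2, 0, 0], [4, 3, 0], [4, 0, 0]]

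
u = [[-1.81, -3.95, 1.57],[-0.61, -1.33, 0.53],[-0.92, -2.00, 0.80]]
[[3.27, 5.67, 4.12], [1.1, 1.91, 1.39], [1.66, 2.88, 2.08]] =u @ [[0.76,-2.44,-0.13], [-0.72,-0.35,-1.35], [1.15,-0.08,-0.92]]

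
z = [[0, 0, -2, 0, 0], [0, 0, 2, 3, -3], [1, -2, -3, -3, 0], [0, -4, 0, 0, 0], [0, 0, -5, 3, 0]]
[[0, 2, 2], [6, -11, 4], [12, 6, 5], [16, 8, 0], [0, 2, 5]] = z@ [[4, -4, 2], [-4, -2, 0], [0, -1, -1], [0, -1, 0], [-2, 2, -2]]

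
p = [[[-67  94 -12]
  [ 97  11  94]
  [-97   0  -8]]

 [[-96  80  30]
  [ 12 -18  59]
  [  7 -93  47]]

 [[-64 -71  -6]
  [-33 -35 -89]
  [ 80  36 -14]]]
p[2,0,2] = -6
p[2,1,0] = -33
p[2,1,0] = -33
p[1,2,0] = 7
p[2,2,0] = 80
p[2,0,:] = [-64, -71, -6]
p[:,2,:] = [[-97, 0, -8], [7, -93, 47], [80, 36, -14]]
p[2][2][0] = 80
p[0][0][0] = -67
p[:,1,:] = [[97, 11, 94], [12, -18, 59], [-33, -35, -89]]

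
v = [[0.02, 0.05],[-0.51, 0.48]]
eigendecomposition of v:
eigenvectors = [[-0.61, -0.13],  [-0.79, -0.99]]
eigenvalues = [0.08, 0.42]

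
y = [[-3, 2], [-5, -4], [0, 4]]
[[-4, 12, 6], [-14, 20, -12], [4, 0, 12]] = y@[[2, -4, 0], [1, 0, 3]]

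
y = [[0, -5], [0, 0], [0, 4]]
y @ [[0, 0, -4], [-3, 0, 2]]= [[15, 0, -10], [0, 0, 0], [-12, 0, 8]]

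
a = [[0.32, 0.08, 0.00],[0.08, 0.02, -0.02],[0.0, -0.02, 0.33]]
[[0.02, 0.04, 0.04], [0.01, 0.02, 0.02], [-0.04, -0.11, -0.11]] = a@[[-0.01,-0.02,-0.02], [0.23,0.61,0.61], [-0.12,-0.31,-0.31]]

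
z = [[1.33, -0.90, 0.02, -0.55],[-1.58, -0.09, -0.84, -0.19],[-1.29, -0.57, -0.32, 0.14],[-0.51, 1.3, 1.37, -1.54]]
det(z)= 3.411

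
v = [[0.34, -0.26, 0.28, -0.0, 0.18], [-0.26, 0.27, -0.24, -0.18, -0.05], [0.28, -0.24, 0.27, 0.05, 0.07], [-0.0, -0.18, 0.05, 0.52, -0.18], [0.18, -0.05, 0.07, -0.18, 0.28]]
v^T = [[0.34, -0.26, 0.28, -0.00, 0.18],[-0.26, 0.27, -0.24, -0.18, -0.05],[0.28, -0.24, 0.27, 0.05, 0.07],[-0.0, -0.18, 0.05, 0.52, -0.18],[0.18, -0.05, 0.07, -0.18, 0.28]]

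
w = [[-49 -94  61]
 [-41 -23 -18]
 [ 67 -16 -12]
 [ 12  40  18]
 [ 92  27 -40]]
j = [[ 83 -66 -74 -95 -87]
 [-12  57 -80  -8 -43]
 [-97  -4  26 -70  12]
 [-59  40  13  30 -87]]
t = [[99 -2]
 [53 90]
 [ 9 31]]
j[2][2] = 26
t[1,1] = 90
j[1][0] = -12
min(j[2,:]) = -97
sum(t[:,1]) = 119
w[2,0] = 67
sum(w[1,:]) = -82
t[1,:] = [53, 90]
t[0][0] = 99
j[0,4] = -87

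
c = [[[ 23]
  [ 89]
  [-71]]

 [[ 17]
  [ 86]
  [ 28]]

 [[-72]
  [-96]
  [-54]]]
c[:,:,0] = [[23, 89, -71], [17, 86, 28], [-72, -96, -54]]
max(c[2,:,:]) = -54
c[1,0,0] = 17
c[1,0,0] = 17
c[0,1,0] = 89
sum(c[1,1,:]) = 86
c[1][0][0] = 17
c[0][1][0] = 89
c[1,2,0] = 28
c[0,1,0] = 89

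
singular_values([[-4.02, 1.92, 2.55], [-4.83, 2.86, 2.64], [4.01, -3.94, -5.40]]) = [11.01, 2.05, 0.43]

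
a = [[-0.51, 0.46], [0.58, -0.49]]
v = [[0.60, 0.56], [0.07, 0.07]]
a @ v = [[-0.27, -0.25], [0.31, 0.29]]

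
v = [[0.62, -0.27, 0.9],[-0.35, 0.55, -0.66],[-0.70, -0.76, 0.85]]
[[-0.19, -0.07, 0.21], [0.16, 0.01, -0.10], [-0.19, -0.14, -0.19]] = v @ [[-0.02, 0.12, 0.27], [0.08, -0.16, 0.08], [-0.17, -0.21, 0.07]]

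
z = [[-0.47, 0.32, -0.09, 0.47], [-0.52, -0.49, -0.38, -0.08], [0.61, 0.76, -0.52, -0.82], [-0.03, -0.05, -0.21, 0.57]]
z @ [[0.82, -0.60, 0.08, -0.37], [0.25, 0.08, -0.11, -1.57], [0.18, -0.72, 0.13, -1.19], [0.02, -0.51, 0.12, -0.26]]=[[-0.31, 0.13, -0.03, -0.34], [-0.62, 0.59, -0.05, 1.43], [0.58, 0.49, -0.20, -0.59], [-0.06, -0.13, 0.04, 0.19]]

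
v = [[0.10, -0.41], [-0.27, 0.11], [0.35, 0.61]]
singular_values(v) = [0.78, 0.39]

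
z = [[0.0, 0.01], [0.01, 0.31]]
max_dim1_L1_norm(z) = 0.32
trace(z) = 0.31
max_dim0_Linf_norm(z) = 0.31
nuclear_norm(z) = 0.31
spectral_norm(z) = 0.31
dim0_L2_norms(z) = [0.01, 0.31]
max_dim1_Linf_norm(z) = 0.31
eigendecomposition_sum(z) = [[-0.0, 0.0], [0.0, -0.0]] + [[0.0, 0.01], [0.01, 0.31]]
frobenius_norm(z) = 0.31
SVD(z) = [[-0.03, -1.0], [-1.00, 0.03]] @ diag([0.31032224567009065, 0.0003222456700906707]) @ [[-0.03,-1.0], [1.0,-0.03]]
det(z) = -0.00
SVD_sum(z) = [[0.00, 0.01], [0.01, 0.31]] + [[-0.00, 0.00], [0.00, -0.0]]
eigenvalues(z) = [-0.0, 0.31]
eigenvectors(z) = [[-1.00,-0.03], [0.03,-1.0]]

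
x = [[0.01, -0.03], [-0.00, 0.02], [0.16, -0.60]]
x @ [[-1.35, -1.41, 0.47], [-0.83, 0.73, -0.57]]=[[0.01, -0.04, 0.02], [-0.02, 0.01, -0.01], [0.28, -0.66, 0.42]]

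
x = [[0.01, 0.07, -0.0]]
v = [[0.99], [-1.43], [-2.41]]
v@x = [[0.01, 0.07, 0.0], [-0.01, -0.1, 0.00], [-0.02, -0.17, 0.0]]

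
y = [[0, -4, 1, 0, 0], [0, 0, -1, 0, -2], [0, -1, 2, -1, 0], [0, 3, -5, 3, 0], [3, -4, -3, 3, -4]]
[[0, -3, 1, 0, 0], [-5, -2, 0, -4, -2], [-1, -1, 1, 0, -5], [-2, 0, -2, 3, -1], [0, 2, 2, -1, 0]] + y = [[0, -7, 2, 0, 0], [-5, -2, -1, -4, -4], [-1, -2, 3, -1, -5], [-2, 3, -7, 6, -1], [3, -2, -1, 2, -4]]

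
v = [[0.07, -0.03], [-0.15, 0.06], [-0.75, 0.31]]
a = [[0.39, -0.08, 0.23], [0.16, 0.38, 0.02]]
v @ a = [[0.02, -0.02, 0.02],[-0.05, 0.03, -0.03],[-0.24, 0.18, -0.17]]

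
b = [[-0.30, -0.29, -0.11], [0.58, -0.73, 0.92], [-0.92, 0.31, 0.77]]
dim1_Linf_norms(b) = [0.3, 0.92, 0.92]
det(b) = 0.68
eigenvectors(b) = [[0.24+0.35j, 0.24-0.35j, -0.16+0.00j], [(0.88+0j), 0.88-0.00j, (0.41+0j)], [(-0.09+0.2j), (-0.09-0.2j), (0.9+0j)]]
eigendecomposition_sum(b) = [[(-0.19+0.37j), -0.12-0.16j, (0.02+0.14j)], [0.40+0.76j, (-0.42+0.02j), (0.26+0.12j)], [-0.21+0.01j, (0.04-0.1j), -0.06+0.05j]] + [[-0.19-0.37j, (-0.12+0.16j), (0.02-0.14j)], [(0.4-0.76j), (-0.42-0.02j), 0.26-0.12j], [(-0.21-0.01j), 0.04+0.10j, (-0.06-0.05j)]] + [[(0.09-0j), -0.04-0.00j, -0.16-0.00j], [(-0.22+0j), (0.1+0j), 0.40+0.00j], [(-0.49+0j), (0.23+0j), 0.88+0.00j]]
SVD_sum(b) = [[-0.05, 0.04, -0.04], [0.79, -0.74, 0.65], [-0.23, 0.21, -0.19]] + [[-0.04, 0.00, 0.06], [-0.21, 0.02, 0.28], [-0.71, 0.07, 0.95]] + [[-0.21, -0.34, -0.13], [-0.01, -0.01, -0.01], [0.02, 0.02, 0.01]]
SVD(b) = [[-0.06, -0.06, -1.00], [0.96, -0.28, -0.04], [-0.28, -0.96, 0.07]] @ diag([1.3169694863957517, 1.235545093208856, 0.41990438739078323]) @ [[0.63, -0.58, 0.51],[0.6, -0.06, -0.8],[0.5, 0.81, 0.31]]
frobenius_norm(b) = 1.85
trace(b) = -0.26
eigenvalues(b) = [(-0.67+0.44j), (-0.67-0.44j), (1.07+0j)]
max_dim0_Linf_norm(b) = 0.92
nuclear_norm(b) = 2.97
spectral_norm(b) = 1.32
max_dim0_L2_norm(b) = 1.2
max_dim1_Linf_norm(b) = 0.92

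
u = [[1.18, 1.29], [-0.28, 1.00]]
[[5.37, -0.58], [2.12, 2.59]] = u @ [[1.71, -2.55], [2.6, 1.88]]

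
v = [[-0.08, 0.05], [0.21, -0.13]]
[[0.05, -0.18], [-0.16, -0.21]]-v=[[0.13,-0.23], [-0.37,-0.08]]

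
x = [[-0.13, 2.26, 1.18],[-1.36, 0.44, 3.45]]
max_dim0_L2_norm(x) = 3.65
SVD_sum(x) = [[-0.58, 0.66, 1.66], [-1.13, 1.27, 3.20]] + [[0.45, 1.6, -0.48], [-0.23, -0.83, 0.25]]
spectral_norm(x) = 4.08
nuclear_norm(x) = 6.03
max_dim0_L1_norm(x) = 4.63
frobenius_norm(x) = 4.52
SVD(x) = [[-0.46, -0.89],  [-0.89, 0.46]] @ diag([4.081182575795073, 1.9510378732937739]) @ [[0.31, -0.35, -0.88],[-0.26, -0.93, 0.27]]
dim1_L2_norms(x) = [2.55, 3.73]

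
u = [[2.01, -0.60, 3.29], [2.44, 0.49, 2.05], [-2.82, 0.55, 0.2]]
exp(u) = [[-2.27, 0.65, 1.00],  [-1.72, 2.82, 3.98],  [-0.69, 0.79, -1.69]]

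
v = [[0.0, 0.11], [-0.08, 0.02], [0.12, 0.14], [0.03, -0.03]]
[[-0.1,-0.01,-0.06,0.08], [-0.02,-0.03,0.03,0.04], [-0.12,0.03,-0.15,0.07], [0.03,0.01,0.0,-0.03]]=v@[[0.03,0.35,-0.57,-0.31], [-0.91,-0.07,-0.58,0.74]]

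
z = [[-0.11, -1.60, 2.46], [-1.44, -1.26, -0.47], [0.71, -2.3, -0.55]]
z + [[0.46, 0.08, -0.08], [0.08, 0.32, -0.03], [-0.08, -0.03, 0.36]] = [[0.35, -1.52, 2.38], [-1.36, -0.94, -0.5], [0.63, -2.33, -0.19]]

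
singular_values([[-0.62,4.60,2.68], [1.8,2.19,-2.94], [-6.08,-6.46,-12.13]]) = [15.57, 4.32, 3.2]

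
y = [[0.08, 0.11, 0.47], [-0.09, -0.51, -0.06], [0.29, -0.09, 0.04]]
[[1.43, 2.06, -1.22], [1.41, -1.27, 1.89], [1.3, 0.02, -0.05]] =y @ [[2.87, 0.16, -0.99], [-3.67, 2.00, -3.33], [3.41, 3.88, -1.64]]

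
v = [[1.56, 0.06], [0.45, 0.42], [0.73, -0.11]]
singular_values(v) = [1.78, 0.42]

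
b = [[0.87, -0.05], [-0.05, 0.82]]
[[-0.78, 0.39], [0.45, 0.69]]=b@ [[-0.87, 0.50],[0.50, 0.87]]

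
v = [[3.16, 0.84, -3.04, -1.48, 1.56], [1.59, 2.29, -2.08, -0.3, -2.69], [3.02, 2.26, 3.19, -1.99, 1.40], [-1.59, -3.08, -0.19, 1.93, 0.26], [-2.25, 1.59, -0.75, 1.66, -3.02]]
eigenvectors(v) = [[(-0.02+0.47j), (-0.02-0.47j), (0.37+0.22j), (0.37-0.22j), 0.40+0.00j], [0.08+0.31j, (0.08-0.31j), (-0.37-0.38j), -0.37+0.38j, 0.12+0.00j], [0.68+0.00j, 0.68-0.00j, 0.18+0.03j, (0.18-0.03j), (0.01+0j)], [(-0.4-0.15j), (-0.4+0.15j), 0.07-0.23j, 0.07+0.23j, (0.89+0j)], [-0.15-0.04j, -0.15+0.04j, (-0.67+0j), (-0.67-0j), 0.20+0.00j]]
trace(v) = 7.55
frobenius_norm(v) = 10.50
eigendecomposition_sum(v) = [[1.20+0.97j, (0.93+1.03j), -1.76+0.98j, (-0.58-0.62j), (-0.37+0.17j)], [0.99+0.38j, (0.82+0.48j), -0.94+1.01j, (-0.51-0.28j), (-0.2+0.19j)], [1.32-1.80j, (1.43-1.41j), 1.53+2.48j, -0.86+0.87j, (0.27+0.52j)], [(-1.16+0.76j), (-1.14+0.51j), -0.36-1.78j, 0.69-0.32j, -0.04-0.36j], [(-0.4+0.34j), (-0.4+0.24j), (-0.21-0.65j), (0.24-0.15j), -0.03-0.13j]] + [[(1.2-0.97j),(0.93-1.03j),(-1.76-0.98j),-0.58+0.62j,-0.37-0.17j], [0.99-0.38j,(0.82-0.48j),-0.94-1.01j,-0.51+0.28j,(-0.2-0.19j)], [1.32+1.80j,(1.43+1.41j),(1.53-2.48j),(-0.86-0.87j),(0.27-0.52j)], [-1.16-0.76j,-1.14-0.51j,-0.36+1.78j,0.69+0.32j,(-0.04+0.36j)], [(-0.4-0.34j),-0.40-0.24j,(-0.21+0.65j),(0.24+0.15j),-0.03+0.13j]] + [[0.30+0.45j, -0.48-0.73j, 0.13+0.06j, -0.30-0.14j, (1.04+0.17j)], [(-0.22-0.63j), (0.33+1.01j), -0.13-0.11j, 0.31+0.26j, (-1.17-0.53j)], [(0.19+0.13j), (-0.29-0.21j), 0.06+0.00j, -0.14-0.01j, 0.43-0.09j], [(0.2-0.23j), (-0.33+0.36j), 0.01-0.08j, (-0.03+0.19j), -0.05-0.59j], [(-0.76-0.36j), (1.21+0.59j), -0.22+0.02j, 0.52-0.05j, (-1.53+0.6j)]] + [[(0.3-0.45j), -0.48+0.73j, 0.13-0.06j, (-0.3+0.14j), 1.04-0.17j], [-0.22+0.63j, 0.33-1.01j, (-0.13+0.11j), (0.31-0.26j), -1.17+0.53j], [0.19-0.13j, -0.29+0.21j, 0.06-0.00j, -0.14+0.01j, (0.43+0.09j)], [(0.2+0.23j), -0.33-0.36j, 0.01+0.08j, (-0.03-0.19j), -0.05+0.59j], [-0.76+0.36j, (1.21-0.59j), (-0.22-0.02j), 0.52+0.05j, (-1.53-0.6j)]] + [[0.15-0.00j, (-0.07+0j), 0.22-0.00j, (0.28+0j), (0.21-0j)], [(0.05-0j), -0.02+0.00j, 0.07-0.00j, 0.08+0.00j, 0.06-0.00j], [0.00-0.00j, (-0+0j), 0.00-0.00j, 0.00+0.00j, 0.00-0.00j], [0.33-0.00j, (-0.15+0j), 0.49-0.00j, (0.62+0j), (0.46-0j)], [0.07-0.00j, -0.03+0.00j, 0.11-0.00j, 0.14+0.00j, 0.10-0.00j]]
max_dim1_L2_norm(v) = 5.51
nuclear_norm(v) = 19.54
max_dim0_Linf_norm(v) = 3.19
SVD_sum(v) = [[2.52, 1.45, 0.28, -1.68, 1.04], [0.9, 0.52, 0.1, -0.60, 0.37], [3.36, 1.93, 0.37, -2.24, 1.39], [-2.33, -1.34, -0.26, 1.55, -0.97], [-1.93, -1.11, -0.21, 1.28, -0.80]] + [[0.08, 0.69, -0.78, 0.07, -0.84], [0.25, 2.14, -2.41, 0.21, -2.59], [-0.09, -0.76, 0.86, -0.07, 0.92], [-0.10, -0.85, 0.95, -0.08, 1.02], [0.19, 1.59, -1.80, 0.16, -1.93]] + [[0.67,-1.51,-2.49,-0.02,1.13], [-0.02,0.04,0.06,0.0,-0.03], [-0.51,1.15,1.88,0.01,-0.85], [0.28,-0.64,-1.06,-0.01,0.48], [-0.36,0.81,1.34,0.01,-0.61]] + [[-0.16, 0.11, -0.06, -0.07, 0.12], [0.49, -0.35, 0.17, 0.22, -0.38], [0.21, -0.15, 0.07, 0.09, -0.16], [0.5, -0.36, 0.17, 0.23, -0.39], [-0.22, 0.16, -0.08, -0.10, 0.17]] + [[0.05, 0.1, -0.00, 0.22, 0.1],[-0.03, -0.06, 0.0, -0.13, -0.06],[0.05, 0.09, -0.0, 0.21, 0.1],[0.05, 0.11, -0.00, 0.24, 0.11],[0.07, 0.13, -0.00, 0.31, 0.14]]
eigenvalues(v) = [(4.22+3.47j), (4.22-3.47j), (-0.87+2.24j), (-0.87-2.24j), (0.85+0j)]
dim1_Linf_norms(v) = [3.16, 2.69, 3.19, 3.08, 3.02]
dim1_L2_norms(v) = [4.96, 4.41, 5.51, 3.98, 4.48]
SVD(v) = [[-0.48, -0.23, -0.7, -0.21, 0.43],[-0.17, -0.72, 0.02, 0.63, -0.25],[-0.64, 0.26, 0.53, 0.27, 0.41],[0.44, 0.28, -0.30, 0.64, 0.47],[0.37, -0.53, 0.38, -0.28, 0.60]] @ diag([7.350953617879288, 5.784158457052788, 4.5627728885557985, 1.2153791211216278, 0.6235775901151861]) @ [[-0.71, -0.41, -0.08, 0.48, -0.30],  [-0.06, -0.52, 0.58, -0.05, 0.62],  [-0.21, 0.47, 0.78, 0.01, -0.35],  [0.64, -0.46, 0.22, 0.29, -0.50],  [0.19, 0.36, -0.0, 0.83, 0.38]]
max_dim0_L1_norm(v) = 11.61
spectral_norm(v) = 7.35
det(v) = 147.03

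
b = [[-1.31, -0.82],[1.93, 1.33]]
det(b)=-0.160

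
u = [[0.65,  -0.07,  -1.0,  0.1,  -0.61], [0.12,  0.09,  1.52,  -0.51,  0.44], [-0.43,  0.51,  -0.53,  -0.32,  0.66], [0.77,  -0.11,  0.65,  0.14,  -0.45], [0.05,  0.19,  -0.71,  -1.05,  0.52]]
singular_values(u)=[2.14, 1.79, 1.07, 0.35, 0.02]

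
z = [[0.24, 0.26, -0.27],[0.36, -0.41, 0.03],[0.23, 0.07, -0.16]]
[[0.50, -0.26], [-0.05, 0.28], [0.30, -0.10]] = z @ [[1.1, 0.76], [1.10, 0.11], [0.17, 1.76]]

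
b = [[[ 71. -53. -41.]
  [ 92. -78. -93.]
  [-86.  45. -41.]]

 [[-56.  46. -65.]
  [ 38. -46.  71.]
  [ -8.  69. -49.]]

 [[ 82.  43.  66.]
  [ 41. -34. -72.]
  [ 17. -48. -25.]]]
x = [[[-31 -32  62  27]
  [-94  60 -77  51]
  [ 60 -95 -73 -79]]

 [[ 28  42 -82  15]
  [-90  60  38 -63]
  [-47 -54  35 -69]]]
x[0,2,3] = -79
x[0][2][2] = -73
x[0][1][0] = -94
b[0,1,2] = -93.0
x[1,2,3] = -69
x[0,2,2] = -73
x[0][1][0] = -94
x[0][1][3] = 51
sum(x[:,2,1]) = -149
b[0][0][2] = -41.0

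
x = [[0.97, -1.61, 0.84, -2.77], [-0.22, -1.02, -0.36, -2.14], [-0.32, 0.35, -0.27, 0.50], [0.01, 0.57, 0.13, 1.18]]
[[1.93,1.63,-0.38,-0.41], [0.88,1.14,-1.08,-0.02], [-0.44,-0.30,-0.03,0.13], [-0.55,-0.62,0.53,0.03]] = x@[[0.61, -0.35, 0.24, -0.09], [-0.13, -0.14, 0.21, 0.69], [-0.01, 0.43, 0.6, -0.05], [-0.41, -0.5, 0.28, -0.30]]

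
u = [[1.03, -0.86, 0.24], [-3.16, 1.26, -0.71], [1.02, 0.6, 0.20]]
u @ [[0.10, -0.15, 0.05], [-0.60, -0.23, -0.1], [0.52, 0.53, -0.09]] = [[0.74, 0.17, 0.12], [-1.44, -0.19, -0.22], [-0.15, -0.18, -0.03]]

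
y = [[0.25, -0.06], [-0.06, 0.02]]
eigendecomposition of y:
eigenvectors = [[0.97, 0.24],[-0.24, 0.97]]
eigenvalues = [0.26, 0.01]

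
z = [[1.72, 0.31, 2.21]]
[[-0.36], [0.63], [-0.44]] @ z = [[-0.62, -0.11, -0.8], [1.08, 0.2, 1.39], [-0.76, -0.14, -0.97]]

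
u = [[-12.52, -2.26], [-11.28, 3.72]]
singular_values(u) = [16.87, 4.27]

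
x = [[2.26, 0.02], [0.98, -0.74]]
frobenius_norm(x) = 2.57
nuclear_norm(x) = 3.16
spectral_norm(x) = 2.48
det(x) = -1.69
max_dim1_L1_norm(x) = 2.28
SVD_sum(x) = [[2.22, -0.27],  [1.05, -0.13]] + [[0.04, 0.29], [-0.07, -0.61]]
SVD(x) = [[-0.90, -0.43], [-0.43, 0.90]] @ diag([2.480027032253959, 0.6822506279144205]) @ [[-0.99,0.12],[-0.12,-0.99]]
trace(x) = 1.52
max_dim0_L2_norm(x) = 2.46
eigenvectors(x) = [[0.95,-0.01], [0.31,1.0]]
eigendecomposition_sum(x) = [[2.26, 0.02], [0.74, 0.00]] + [[-0.0, 0.00], [0.24, -0.74]]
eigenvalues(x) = [2.27, -0.75]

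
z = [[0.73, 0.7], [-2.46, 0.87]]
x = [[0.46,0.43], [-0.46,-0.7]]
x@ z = [[-0.72, 0.70], [1.39, -0.93]]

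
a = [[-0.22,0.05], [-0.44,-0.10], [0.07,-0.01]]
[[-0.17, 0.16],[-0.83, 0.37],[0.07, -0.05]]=a@[[1.33, -0.79], [2.49, -0.21]]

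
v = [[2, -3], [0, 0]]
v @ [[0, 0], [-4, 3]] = [[12, -9], [0, 0]]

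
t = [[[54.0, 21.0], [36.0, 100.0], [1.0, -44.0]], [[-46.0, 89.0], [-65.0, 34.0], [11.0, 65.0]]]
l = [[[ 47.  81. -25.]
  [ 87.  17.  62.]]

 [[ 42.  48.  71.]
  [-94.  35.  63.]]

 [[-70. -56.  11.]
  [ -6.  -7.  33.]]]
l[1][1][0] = -94.0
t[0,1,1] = 100.0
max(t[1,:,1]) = 89.0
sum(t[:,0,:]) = 118.0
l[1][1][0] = -94.0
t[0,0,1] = 21.0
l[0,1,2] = 62.0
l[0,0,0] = 47.0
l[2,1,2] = 33.0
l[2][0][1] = -56.0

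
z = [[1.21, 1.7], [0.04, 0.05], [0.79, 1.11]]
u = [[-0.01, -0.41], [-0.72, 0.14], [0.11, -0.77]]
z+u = [[1.20, 1.29], [-0.68, 0.19], [0.9, 0.34]]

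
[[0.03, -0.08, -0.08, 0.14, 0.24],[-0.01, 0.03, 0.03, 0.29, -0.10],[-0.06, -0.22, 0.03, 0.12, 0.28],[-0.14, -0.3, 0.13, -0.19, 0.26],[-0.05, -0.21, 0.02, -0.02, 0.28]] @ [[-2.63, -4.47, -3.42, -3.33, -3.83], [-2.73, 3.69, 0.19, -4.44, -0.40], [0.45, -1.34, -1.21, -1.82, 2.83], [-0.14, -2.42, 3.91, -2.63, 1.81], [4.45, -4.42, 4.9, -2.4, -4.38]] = [[1.15,-1.72,1.70,-0.54,-1.11], [-0.53,-0.14,0.65,-0.68,1.07], [2.00,-2.11,1.97,0.13,-0.61], [2.43,-1.34,0.8,1.44,-0.46], [1.96,-1.77,1.4,0.44,-0.93]]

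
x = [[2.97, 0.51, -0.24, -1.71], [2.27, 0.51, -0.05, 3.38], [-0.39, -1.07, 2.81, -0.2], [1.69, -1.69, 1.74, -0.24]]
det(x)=52.024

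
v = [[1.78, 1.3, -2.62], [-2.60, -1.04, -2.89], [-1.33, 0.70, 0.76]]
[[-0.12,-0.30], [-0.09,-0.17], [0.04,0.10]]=v @ [[-0.01, -0.03], [-0.00, -0.01], [0.04, 0.09]]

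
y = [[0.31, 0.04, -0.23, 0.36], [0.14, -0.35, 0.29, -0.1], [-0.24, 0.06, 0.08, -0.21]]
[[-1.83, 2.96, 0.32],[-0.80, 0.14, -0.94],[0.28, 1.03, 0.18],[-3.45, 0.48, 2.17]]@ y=[[-0.23, -1.09, 1.30, -1.02], [-0.0, -0.14, 0.15, -0.1], [0.19, -0.34, 0.25, -0.04], [-1.52, -0.18, 1.11, -1.75]]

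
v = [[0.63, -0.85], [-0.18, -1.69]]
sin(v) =[[0.60, -0.56], [-0.12, -0.94]]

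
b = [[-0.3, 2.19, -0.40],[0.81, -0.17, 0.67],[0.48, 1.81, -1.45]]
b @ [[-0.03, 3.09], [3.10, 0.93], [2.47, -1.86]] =[[5.81, 1.85], [1.10, 1.1], [2.02, 5.86]]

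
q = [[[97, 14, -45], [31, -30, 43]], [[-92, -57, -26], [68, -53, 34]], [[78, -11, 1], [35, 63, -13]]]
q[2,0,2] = 1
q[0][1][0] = 31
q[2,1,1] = 63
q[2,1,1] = 63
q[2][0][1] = -11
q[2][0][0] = 78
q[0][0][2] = -45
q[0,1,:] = [31, -30, 43]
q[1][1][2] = 34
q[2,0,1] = -11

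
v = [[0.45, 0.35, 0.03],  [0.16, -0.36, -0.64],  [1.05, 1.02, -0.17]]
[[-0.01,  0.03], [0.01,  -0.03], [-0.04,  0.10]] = v @ [[0.01, -0.02],  [-0.05, 0.12],  [0.01, -0.02]]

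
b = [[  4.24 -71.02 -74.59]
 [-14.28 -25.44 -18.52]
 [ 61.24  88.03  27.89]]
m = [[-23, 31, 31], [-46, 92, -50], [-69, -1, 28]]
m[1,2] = -50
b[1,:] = [-14.28, -25.44, -18.52]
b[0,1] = -71.02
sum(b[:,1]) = -8.429999999999993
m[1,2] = -50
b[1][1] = -25.44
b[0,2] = -74.59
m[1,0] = -46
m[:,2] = [31, -50, 28]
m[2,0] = -69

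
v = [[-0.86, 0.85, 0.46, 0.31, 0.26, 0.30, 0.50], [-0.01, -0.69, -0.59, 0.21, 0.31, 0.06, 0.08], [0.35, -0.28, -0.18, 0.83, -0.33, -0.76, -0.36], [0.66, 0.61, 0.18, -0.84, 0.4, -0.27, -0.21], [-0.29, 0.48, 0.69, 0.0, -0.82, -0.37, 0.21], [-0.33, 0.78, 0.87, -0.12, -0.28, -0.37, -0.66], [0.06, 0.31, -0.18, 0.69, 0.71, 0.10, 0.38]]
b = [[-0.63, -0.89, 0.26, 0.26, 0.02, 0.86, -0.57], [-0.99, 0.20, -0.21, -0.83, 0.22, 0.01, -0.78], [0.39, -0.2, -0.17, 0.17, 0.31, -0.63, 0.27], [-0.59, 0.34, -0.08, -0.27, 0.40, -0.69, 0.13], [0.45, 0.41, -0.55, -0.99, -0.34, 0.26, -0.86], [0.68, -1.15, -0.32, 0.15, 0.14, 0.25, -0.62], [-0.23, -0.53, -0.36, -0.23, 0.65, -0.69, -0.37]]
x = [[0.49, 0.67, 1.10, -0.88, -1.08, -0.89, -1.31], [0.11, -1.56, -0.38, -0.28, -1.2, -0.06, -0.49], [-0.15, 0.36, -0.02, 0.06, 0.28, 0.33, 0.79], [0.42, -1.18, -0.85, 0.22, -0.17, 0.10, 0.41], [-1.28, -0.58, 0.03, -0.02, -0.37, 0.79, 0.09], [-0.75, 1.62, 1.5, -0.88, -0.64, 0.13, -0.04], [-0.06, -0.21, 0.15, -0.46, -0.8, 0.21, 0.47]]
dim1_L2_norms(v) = [1.48, 0.99, 1.32, 1.35, 1.28, 1.46, 1.13]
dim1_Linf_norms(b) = [0.89, 0.99, 0.63, 0.69, 0.99, 1.15, 0.69]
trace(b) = -1.33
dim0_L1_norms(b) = [3.96, 3.72, 1.95, 2.9, 2.08, 3.39, 3.6]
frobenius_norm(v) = 3.43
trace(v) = -3.38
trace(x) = -0.64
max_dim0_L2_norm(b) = 1.66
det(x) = -0.00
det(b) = 0.00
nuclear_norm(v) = 7.49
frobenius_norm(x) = 4.98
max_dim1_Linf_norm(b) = 1.15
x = b @ v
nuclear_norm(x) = 9.30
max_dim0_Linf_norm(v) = 0.87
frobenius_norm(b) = 3.65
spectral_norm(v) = 2.21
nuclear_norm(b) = 7.26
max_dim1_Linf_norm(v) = 0.87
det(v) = 0.07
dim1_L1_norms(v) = [3.54, 1.95, 3.09, 3.17, 2.86, 3.41, 2.43]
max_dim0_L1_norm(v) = 4.0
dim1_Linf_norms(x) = [1.31, 1.56, 0.79, 1.18, 1.28, 1.62, 0.8]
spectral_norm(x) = 3.55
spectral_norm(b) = 2.04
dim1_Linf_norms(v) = [0.86, 0.69, 0.83, 0.84, 0.82, 0.87, 0.71]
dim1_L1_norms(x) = [6.42, 4.08, 1.99, 3.35, 3.16, 5.56, 2.36]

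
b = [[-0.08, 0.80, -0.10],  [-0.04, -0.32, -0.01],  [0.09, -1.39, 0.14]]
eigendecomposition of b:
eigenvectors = [[-0.54,  -0.58,  -0.48],[0.04,  0.05,  0.22],[0.84,  0.82,  0.85]]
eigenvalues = [0.02, -0.0, -0.27]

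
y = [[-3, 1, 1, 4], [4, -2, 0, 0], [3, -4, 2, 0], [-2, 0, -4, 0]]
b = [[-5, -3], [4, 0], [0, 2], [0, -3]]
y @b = [[19, -1], [-28, -12], [-31, -5], [10, -2]]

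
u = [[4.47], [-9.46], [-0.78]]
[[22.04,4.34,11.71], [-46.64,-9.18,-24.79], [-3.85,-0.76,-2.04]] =u@[[4.93, 0.97, 2.62]]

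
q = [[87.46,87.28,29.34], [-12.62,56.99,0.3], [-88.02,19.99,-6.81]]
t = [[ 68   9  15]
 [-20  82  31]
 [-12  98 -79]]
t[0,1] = 9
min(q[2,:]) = -88.02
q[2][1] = 19.99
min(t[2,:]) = -79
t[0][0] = 68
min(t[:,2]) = -79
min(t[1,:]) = -20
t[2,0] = -12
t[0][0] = 68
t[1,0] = -20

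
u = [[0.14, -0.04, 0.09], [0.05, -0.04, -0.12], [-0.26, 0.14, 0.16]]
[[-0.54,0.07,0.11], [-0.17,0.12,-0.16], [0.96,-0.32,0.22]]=u@[[-3.54, 1.31, -0.05], [0.57, 1.06, 0.02], [-0.22, -0.78, 1.28]]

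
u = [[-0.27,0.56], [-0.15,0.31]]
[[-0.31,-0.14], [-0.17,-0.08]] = u @ [[0.84, 0.20],[-0.14, -0.16]]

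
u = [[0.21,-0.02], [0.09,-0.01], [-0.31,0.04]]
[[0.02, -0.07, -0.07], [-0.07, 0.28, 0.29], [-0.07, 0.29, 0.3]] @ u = [[0.02, -0.00], [-0.08, 0.01], [-0.08, 0.01]]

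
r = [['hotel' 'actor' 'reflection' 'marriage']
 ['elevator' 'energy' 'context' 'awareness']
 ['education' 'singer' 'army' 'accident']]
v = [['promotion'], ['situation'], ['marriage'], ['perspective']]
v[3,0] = 'perspective'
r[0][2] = 'reflection'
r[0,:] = ['hotel', 'actor', 'reflection', 'marriage']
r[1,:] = ['elevator', 'energy', 'context', 'awareness']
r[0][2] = 'reflection'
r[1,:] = ['elevator', 'energy', 'context', 'awareness']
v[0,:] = ['promotion']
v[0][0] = 'promotion'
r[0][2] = 'reflection'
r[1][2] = 'context'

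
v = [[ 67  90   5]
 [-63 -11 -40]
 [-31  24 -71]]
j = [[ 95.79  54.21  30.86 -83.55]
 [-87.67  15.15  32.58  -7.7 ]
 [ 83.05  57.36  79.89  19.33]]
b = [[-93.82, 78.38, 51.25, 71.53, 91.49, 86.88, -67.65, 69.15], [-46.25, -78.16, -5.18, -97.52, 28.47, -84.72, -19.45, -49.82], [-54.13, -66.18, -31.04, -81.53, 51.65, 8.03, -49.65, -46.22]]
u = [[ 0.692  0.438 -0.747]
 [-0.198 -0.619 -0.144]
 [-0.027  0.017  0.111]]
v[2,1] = 24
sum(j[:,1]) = 126.72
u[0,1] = 0.438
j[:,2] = [30.86, 32.58, 79.89]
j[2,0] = 83.05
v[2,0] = -31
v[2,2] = -71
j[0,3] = -83.55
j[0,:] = [95.79, 54.21, 30.86, -83.55]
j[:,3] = [-83.55, -7.7, 19.33]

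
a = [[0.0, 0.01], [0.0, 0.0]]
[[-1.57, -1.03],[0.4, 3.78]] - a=[[-1.57,  -1.04], [0.4,  3.78]]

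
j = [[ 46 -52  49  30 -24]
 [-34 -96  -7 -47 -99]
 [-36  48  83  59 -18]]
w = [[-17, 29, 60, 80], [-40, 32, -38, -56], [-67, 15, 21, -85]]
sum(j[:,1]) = -100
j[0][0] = 46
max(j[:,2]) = 83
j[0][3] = 30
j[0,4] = -24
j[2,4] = -18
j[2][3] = 59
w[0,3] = 80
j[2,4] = -18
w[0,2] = 60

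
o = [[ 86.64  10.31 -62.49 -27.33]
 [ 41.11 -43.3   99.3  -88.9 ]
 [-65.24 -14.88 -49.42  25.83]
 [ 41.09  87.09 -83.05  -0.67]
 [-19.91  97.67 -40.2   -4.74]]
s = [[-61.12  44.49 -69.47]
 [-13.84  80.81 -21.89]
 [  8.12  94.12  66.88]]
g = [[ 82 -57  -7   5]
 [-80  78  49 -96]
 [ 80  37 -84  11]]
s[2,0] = 8.12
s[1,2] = -21.89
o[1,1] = -43.3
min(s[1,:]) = -21.89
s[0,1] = 44.49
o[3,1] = 87.09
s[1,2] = -21.89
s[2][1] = 94.12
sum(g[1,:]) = -49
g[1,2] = 49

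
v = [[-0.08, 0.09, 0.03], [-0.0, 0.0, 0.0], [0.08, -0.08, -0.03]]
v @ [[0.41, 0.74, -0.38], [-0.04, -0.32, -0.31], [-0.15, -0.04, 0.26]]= [[-0.04, -0.09, 0.01], [0.00, 0.00, 0.00], [0.04, 0.09, -0.01]]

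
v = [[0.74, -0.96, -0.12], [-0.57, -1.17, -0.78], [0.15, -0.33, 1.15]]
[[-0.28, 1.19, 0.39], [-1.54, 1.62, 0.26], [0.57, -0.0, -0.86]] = v @ [[0.55, 0.03, 0.49], [0.64, -1.17, 0.07], [0.61, -0.34, -0.79]]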